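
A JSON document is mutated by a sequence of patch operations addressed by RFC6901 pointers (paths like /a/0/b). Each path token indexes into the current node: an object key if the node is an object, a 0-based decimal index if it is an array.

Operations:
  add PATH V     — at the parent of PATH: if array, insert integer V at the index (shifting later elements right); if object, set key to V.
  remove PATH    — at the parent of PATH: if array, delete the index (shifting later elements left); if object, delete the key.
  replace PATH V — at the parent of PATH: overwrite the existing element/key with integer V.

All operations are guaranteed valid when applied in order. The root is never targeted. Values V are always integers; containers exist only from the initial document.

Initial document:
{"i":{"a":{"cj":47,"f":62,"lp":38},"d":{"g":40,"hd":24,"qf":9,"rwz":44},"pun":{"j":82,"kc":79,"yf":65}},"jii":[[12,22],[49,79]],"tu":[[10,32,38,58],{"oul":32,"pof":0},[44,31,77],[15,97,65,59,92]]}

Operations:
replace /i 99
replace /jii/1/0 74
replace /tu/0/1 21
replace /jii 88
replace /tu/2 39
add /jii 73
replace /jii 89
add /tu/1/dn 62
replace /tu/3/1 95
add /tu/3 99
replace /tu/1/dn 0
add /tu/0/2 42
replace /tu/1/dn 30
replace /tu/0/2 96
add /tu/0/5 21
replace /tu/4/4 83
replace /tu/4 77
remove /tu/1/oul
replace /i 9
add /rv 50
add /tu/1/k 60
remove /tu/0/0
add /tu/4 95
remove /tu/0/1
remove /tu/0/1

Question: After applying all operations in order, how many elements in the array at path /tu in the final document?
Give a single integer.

After op 1 (replace /i 99): {"i":99,"jii":[[12,22],[49,79]],"tu":[[10,32,38,58],{"oul":32,"pof":0},[44,31,77],[15,97,65,59,92]]}
After op 2 (replace /jii/1/0 74): {"i":99,"jii":[[12,22],[74,79]],"tu":[[10,32,38,58],{"oul":32,"pof":0},[44,31,77],[15,97,65,59,92]]}
After op 3 (replace /tu/0/1 21): {"i":99,"jii":[[12,22],[74,79]],"tu":[[10,21,38,58],{"oul":32,"pof":0},[44,31,77],[15,97,65,59,92]]}
After op 4 (replace /jii 88): {"i":99,"jii":88,"tu":[[10,21,38,58],{"oul":32,"pof":0},[44,31,77],[15,97,65,59,92]]}
After op 5 (replace /tu/2 39): {"i":99,"jii":88,"tu":[[10,21,38,58],{"oul":32,"pof":0},39,[15,97,65,59,92]]}
After op 6 (add /jii 73): {"i":99,"jii":73,"tu":[[10,21,38,58],{"oul":32,"pof":0},39,[15,97,65,59,92]]}
After op 7 (replace /jii 89): {"i":99,"jii":89,"tu":[[10,21,38,58],{"oul":32,"pof":0},39,[15,97,65,59,92]]}
After op 8 (add /tu/1/dn 62): {"i":99,"jii":89,"tu":[[10,21,38,58],{"dn":62,"oul":32,"pof":0},39,[15,97,65,59,92]]}
After op 9 (replace /tu/3/1 95): {"i":99,"jii":89,"tu":[[10,21,38,58],{"dn":62,"oul":32,"pof":0},39,[15,95,65,59,92]]}
After op 10 (add /tu/3 99): {"i":99,"jii":89,"tu":[[10,21,38,58],{"dn":62,"oul":32,"pof":0},39,99,[15,95,65,59,92]]}
After op 11 (replace /tu/1/dn 0): {"i":99,"jii":89,"tu":[[10,21,38,58],{"dn":0,"oul":32,"pof":0},39,99,[15,95,65,59,92]]}
After op 12 (add /tu/0/2 42): {"i":99,"jii":89,"tu":[[10,21,42,38,58],{"dn":0,"oul":32,"pof":0},39,99,[15,95,65,59,92]]}
After op 13 (replace /tu/1/dn 30): {"i":99,"jii":89,"tu":[[10,21,42,38,58],{"dn":30,"oul":32,"pof":0},39,99,[15,95,65,59,92]]}
After op 14 (replace /tu/0/2 96): {"i":99,"jii":89,"tu":[[10,21,96,38,58],{"dn":30,"oul":32,"pof":0},39,99,[15,95,65,59,92]]}
After op 15 (add /tu/0/5 21): {"i":99,"jii":89,"tu":[[10,21,96,38,58,21],{"dn":30,"oul":32,"pof":0},39,99,[15,95,65,59,92]]}
After op 16 (replace /tu/4/4 83): {"i":99,"jii":89,"tu":[[10,21,96,38,58,21],{"dn":30,"oul":32,"pof":0},39,99,[15,95,65,59,83]]}
After op 17 (replace /tu/4 77): {"i":99,"jii":89,"tu":[[10,21,96,38,58,21],{"dn":30,"oul":32,"pof":0},39,99,77]}
After op 18 (remove /tu/1/oul): {"i":99,"jii":89,"tu":[[10,21,96,38,58,21],{"dn":30,"pof":0},39,99,77]}
After op 19 (replace /i 9): {"i":9,"jii":89,"tu":[[10,21,96,38,58,21],{"dn":30,"pof":0},39,99,77]}
After op 20 (add /rv 50): {"i":9,"jii":89,"rv":50,"tu":[[10,21,96,38,58,21],{"dn":30,"pof":0},39,99,77]}
After op 21 (add /tu/1/k 60): {"i":9,"jii":89,"rv":50,"tu":[[10,21,96,38,58,21],{"dn":30,"k":60,"pof":0},39,99,77]}
After op 22 (remove /tu/0/0): {"i":9,"jii":89,"rv":50,"tu":[[21,96,38,58,21],{"dn":30,"k":60,"pof":0},39,99,77]}
After op 23 (add /tu/4 95): {"i":9,"jii":89,"rv":50,"tu":[[21,96,38,58,21],{"dn":30,"k":60,"pof":0},39,99,95,77]}
After op 24 (remove /tu/0/1): {"i":9,"jii":89,"rv":50,"tu":[[21,38,58,21],{"dn":30,"k":60,"pof":0},39,99,95,77]}
After op 25 (remove /tu/0/1): {"i":9,"jii":89,"rv":50,"tu":[[21,58,21],{"dn":30,"k":60,"pof":0},39,99,95,77]}
Size at path /tu: 6

Answer: 6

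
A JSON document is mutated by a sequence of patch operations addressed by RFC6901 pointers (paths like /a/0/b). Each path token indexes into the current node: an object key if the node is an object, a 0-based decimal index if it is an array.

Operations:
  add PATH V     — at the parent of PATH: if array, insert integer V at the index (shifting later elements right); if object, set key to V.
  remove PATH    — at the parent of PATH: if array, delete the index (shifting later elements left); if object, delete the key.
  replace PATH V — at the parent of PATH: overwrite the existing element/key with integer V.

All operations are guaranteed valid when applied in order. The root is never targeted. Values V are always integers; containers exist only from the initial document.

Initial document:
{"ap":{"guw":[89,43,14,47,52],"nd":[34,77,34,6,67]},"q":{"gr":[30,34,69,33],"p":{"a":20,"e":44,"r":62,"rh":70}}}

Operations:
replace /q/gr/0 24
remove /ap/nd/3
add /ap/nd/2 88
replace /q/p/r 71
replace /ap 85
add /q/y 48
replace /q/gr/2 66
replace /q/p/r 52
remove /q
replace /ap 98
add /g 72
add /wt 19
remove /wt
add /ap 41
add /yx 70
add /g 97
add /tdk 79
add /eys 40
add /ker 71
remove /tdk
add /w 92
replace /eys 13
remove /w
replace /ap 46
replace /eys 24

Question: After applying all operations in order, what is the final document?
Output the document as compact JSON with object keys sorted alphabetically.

Answer: {"ap":46,"eys":24,"g":97,"ker":71,"yx":70}

Derivation:
After op 1 (replace /q/gr/0 24): {"ap":{"guw":[89,43,14,47,52],"nd":[34,77,34,6,67]},"q":{"gr":[24,34,69,33],"p":{"a":20,"e":44,"r":62,"rh":70}}}
After op 2 (remove /ap/nd/3): {"ap":{"guw":[89,43,14,47,52],"nd":[34,77,34,67]},"q":{"gr":[24,34,69,33],"p":{"a":20,"e":44,"r":62,"rh":70}}}
After op 3 (add /ap/nd/2 88): {"ap":{"guw":[89,43,14,47,52],"nd":[34,77,88,34,67]},"q":{"gr":[24,34,69,33],"p":{"a":20,"e":44,"r":62,"rh":70}}}
After op 4 (replace /q/p/r 71): {"ap":{"guw":[89,43,14,47,52],"nd":[34,77,88,34,67]},"q":{"gr":[24,34,69,33],"p":{"a":20,"e":44,"r":71,"rh":70}}}
After op 5 (replace /ap 85): {"ap":85,"q":{"gr":[24,34,69,33],"p":{"a":20,"e":44,"r":71,"rh":70}}}
After op 6 (add /q/y 48): {"ap":85,"q":{"gr":[24,34,69,33],"p":{"a":20,"e":44,"r":71,"rh":70},"y":48}}
After op 7 (replace /q/gr/2 66): {"ap":85,"q":{"gr":[24,34,66,33],"p":{"a":20,"e":44,"r":71,"rh":70},"y":48}}
After op 8 (replace /q/p/r 52): {"ap":85,"q":{"gr":[24,34,66,33],"p":{"a":20,"e":44,"r":52,"rh":70},"y":48}}
After op 9 (remove /q): {"ap":85}
After op 10 (replace /ap 98): {"ap":98}
After op 11 (add /g 72): {"ap":98,"g":72}
After op 12 (add /wt 19): {"ap":98,"g":72,"wt":19}
After op 13 (remove /wt): {"ap":98,"g":72}
After op 14 (add /ap 41): {"ap":41,"g":72}
After op 15 (add /yx 70): {"ap":41,"g":72,"yx":70}
After op 16 (add /g 97): {"ap":41,"g":97,"yx":70}
After op 17 (add /tdk 79): {"ap":41,"g":97,"tdk":79,"yx":70}
After op 18 (add /eys 40): {"ap":41,"eys":40,"g":97,"tdk":79,"yx":70}
After op 19 (add /ker 71): {"ap":41,"eys":40,"g":97,"ker":71,"tdk":79,"yx":70}
After op 20 (remove /tdk): {"ap":41,"eys":40,"g":97,"ker":71,"yx":70}
After op 21 (add /w 92): {"ap":41,"eys":40,"g":97,"ker":71,"w":92,"yx":70}
After op 22 (replace /eys 13): {"ap":41,"eys":13,"g":97,"ker":71,"w":92,"yx":70}
After op 23 (remove /w): {"ap":41,"eys":13,"g":97,"ker":71,"yx":70}
After op 24 (replace /ap 46): {"ap":46,"eys":13,"g":97,"ker":71,"yx":70}
After op 25 (replace /eys 24): {"ap":46,"eys":24,"g":97,"ker":71,"yx":70}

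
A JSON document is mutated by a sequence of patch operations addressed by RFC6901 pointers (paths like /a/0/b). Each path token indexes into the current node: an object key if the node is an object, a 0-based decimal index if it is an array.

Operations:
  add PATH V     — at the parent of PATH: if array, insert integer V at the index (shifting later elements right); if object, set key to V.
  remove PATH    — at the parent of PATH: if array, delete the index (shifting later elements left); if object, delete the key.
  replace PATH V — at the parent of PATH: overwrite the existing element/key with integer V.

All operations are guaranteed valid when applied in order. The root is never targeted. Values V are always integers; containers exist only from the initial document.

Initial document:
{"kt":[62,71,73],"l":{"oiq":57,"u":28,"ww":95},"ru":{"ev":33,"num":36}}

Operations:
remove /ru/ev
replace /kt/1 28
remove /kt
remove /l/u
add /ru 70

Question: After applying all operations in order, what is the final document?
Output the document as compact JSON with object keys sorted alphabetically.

Answer: {"l":{"oiq":57,"ww":95},"ru":70}

Derivation:
After op 1 (remove /ru/ev): {"kt":[62,71,73],"l":{"oiq":57,"u":28,"ww":95},"ru":{"num":36}}
After op 2 (replace /kt/1 28): {"kt":[62,28,73],"l":{"oiq":57,"u":28,"ww":95},"ru":{"num":36}}
After op 3 (remove /kt): {"l":{"oiq":57,"u":28,"ww":95},"ru":{"num":36}}
After op 4 (remove /l/u): {"l":{"oiq":57,"ww":95},"ru":{"num":36}}
After op 5 (add /ru 70): {"l":{"oiq":57,"ww":95},"ru":70}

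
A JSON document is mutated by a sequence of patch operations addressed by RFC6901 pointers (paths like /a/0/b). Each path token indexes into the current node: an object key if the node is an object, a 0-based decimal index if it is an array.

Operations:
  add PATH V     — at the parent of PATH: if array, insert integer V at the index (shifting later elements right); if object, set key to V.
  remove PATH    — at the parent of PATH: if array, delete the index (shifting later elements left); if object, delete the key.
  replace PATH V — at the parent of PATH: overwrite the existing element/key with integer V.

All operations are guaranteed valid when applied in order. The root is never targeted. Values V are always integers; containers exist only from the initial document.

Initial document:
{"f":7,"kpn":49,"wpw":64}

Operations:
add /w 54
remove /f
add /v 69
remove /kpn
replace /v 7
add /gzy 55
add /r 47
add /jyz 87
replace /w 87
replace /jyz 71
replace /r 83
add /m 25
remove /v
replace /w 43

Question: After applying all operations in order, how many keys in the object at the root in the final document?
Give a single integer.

Answer: 6

Derivation:
After op 1 (add /w 54): {"f":7,"kpn":49,"w":54,"wpw":64}
After op 2 (remove /f): {"kpn":49,"w":54,"wpw":64}
After op 3 (add /v 69): {"kpn":49,"v":69,"w":54,"wpw":64}
After op 4 (remove /kpn): {"v":69,"w":54,"wpw":64}
After op 5 (replace /v 7): {"v":7,"w":54,"wpw":64}
After op 6 (add /gzy 55): {"gzy":55,"v":7,"w":54,"wpw":64}
After op 7 (add /r 47): {"gzy":55,"r":47,"v":7,"w":54,"wpw":64}
After op 8 (add /jyz 87): {"gzy":55,"jyz":87,"r":47,"v":7,"w":54,"wpw":64}
After op 9 (replace /w 87): {"gzy":55,"jyz":87,"r":47,"v":7,"w":87,"wpw":64}
After op 10 (replace /jyz 71): {"gzy":55,"jyz":71,"r":47,"v":7,"w":87,"wpw":64}
After op 11 (replace /r 83): {"gzy":55,"jyz":71,"r":83,"v":7,"w":87,"wpw":64}
After op 12 (add /m 25): {"gzy":55,"jyz":71,"m":25,"r":83,"v":7,"w":87,"wpw":64}
After op 13 (remove /v): {"gzy":55,"jyz":71,"m":25,"r":83,"w":87,"wpw":64}
After op 14 (replace /w 43): {"gzy":55,"jyz":71,"m":25,"r":83,"w":43,"wpw":64}
Size at the root: 6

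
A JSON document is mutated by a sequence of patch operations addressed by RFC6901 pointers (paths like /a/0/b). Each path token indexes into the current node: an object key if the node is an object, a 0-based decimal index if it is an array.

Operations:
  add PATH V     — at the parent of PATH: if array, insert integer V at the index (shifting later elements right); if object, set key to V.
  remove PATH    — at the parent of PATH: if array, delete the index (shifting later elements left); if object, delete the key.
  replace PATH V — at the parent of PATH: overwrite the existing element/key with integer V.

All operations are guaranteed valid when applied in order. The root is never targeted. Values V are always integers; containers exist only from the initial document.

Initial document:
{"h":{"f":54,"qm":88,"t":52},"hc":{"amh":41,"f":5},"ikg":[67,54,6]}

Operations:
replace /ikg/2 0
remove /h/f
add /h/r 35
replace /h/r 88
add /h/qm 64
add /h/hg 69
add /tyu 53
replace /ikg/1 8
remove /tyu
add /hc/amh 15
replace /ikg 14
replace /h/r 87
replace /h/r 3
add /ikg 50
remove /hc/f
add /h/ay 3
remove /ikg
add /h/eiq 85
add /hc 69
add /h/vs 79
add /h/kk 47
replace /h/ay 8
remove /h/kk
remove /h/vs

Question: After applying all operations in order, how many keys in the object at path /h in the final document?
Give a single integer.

Answer: 6

Derivation:
After op 1 (replace /ikg/2 0): {"h":{"f":54,"qm":88,"t":52},"hc":{"amh":41,"f":5},"ikg":[67,54,0]}
After op 2 (remove /h/f): {"h":{"qm":88,"t":52},"hc":{"amh":41,"f":5},"ikg":[67,54,0]}
After op 3 (add /h/r 35): {"h":{"qm":88,"r":35,"t":52},"hc":{"amh":41,"f":5},"ikg":[67,54,0]}
After op 4 (replace /h/r 88): {"h":{"qm":88,"r":88,"t":52},"hc":{"amh":41,"f":5},"ikg":[67,54,0]}
After op 5 (add /h/qm 64): {"h":{"qm":64,"r":88,"t":52},"hc":{"amh":41,"f":5},"ikg":[67,54,0]}
After op 6 (add /h/hg 69): {"h":{"hg":69,"qm":64,"r":88,"t":52},"hc":{"amh":41,"f":5},"ikg":[67,54,0]}
After op 7 (add /tyu 53): {"h":{"hg":69,"qm":64,"r":88,"t":52},"hc":{"amh":41,"f":5},"ikg":[67,54,0],"tyu":53}
After op 8 (replace /ikg/1 8): {"h":{"hg":69,"qm":64,"r":88,"t":52},"hc":{"amh":41,"f":5},"ikg":[67,8,0],"tyu":53}
After op 9 (remove /tyu): {"h":{"hg":69,"qm":64,"r":88,"t":52},"hc":{"amh":41,"f":5},"ikg":[67,8,0]}
After op 10 (add /hc/amh 15): {"h":{"hg":69,"qm":64,"r":88,"t":52},"hc":{"amh":15,"f":5},"ikg":[67,8,0]}
After op 11 (replace /ikg 14): {"h":{"hg":69,"qm":64,"r":88,"t":52},"hc":{"amh":15,"f":5},"ikg":14}
After op 12 (replace /h/r 87): {"h":{"hg":69,"qm":64,"r":87,"t":52},"hc":{"amh":15,"f":5},"ikg":14}
After op 13 (replace /h/r 3): {"h":{"hg":69,"qm":64,"r":3,"t":52},"hc":{"amh":15,"f":5},"ikg":14}
After op 14 (add /ikg 50): {"h":{"hg":69,"qm":64,"r":3,"t":52},"hc":{"amh":15,"f":5},"ikg":50}
After op 15 (remove /hc/f): {"h":{"hg":69,"qm":64,"r":3,"t":52},"hc":{"amh":15},"ikg":50}
After op 16 (add /h/ay 3): {"h":{"ay":3,"hg":69,"qm":64,"r":3,"t":52},"hc":{"amh":15},"ikg":50}
After op 17 (remove /ikg): {"h":{"ay":3,"hg":69,"qm":64,"r":3,"t":52},"hc":{"amh":15}}
After op 18 (add /h/eiq 85): {"h":{"ay":3,"eiq":85,"hg":69,"qm":64,"r":3,"t":52},"hc":{"amh":15}}
After op 19 (add /hc 69): {"h":{"ay":3,"eiq":85,"hg":69,"qm":64,"r":3,"t":52},"hc":69}
After op 20 (add /h/vs 79): {"h":{"ay":3,"eiq":85,"hg":69,"qm":64,"r":3,"t":52,"vs":79},"hc":69}
After op 21 (add /h/kk 47): {"h":{"ay":3,"eiq":85,"hg":69,"kk":47,"qm":64,"r":3,"t":52,"vs":79},"hc":69}
After op 22 (replace /h/ay 8): {"h":{"ay":8,"eiq":85,"hg":69,"kk":47,"qm":64,"r":3,"t":52,"vs":79},"hc":69}
After op 23 (remove /h/kk): {"h":{"ay":8,"eiq":85,"hg":69,"qm":64,"r":3,"t":52,"vs":79},"hc":69}
After op 24 (remove /h/vs): {"h":{"ay":8,"eiq":85,"hg":69,"qm":64,"r":3,"t":52},"hc":69}
Size at path /h: 6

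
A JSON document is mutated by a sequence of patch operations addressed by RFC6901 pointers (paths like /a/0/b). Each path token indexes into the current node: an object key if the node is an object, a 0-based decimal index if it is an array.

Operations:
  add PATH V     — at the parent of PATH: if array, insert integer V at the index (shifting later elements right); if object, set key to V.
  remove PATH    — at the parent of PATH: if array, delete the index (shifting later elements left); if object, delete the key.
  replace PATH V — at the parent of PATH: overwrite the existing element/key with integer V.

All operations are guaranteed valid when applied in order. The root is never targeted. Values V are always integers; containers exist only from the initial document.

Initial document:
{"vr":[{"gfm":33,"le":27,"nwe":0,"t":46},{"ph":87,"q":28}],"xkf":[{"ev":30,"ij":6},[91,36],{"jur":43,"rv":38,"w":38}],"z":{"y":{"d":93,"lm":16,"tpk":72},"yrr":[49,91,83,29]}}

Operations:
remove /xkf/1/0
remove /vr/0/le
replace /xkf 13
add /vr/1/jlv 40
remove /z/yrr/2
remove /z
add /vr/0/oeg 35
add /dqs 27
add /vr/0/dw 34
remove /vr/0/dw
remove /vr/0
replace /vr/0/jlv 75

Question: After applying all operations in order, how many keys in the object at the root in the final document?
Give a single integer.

Answer: 3

Derivation:
After op 1 (remove /xkf/1/0): {"vr":[{"gfm":33,"le":27,"nwe":0,"t":46},{"ph":87,"q":28}],"xkf":[{"ev":30,"ij":6},[36],{"jur":43,"rv":38,"w":38}],"z":{"y":{"d":93,"lm":16,"tpk":72},"yrr":[49,91,83,29]}}
After op 2 (remove /vr/0/le): {"vr":[{"gfm":33,"nwe":0,"t":46},{"ph":87,"q":28}],"xkf":[{"ev":30,"ij":6},[36],{"jur":43,"rv":38,"w":38}],"z":{"y":{"d":93,"lm":16,"tpk":72},"yrr":[49,91,83,29]}}
After op 3 (replace /xkf 13): {"vr":[{"gfm":33,"nwe":0,"t":46},{"ph":87,"q":28}],"xkf":13,"z":{"y":{"d":93,"lm":16,"tpk":72},"yrr":[49,91,83,29]}}
After op 4 (add /vr/1/jlv 40): {"vr":[{"gfm":33,"nwe":0,"t":46},{"jlv":40,"ph":87,"q":28}],"xkf":13,"z":{"y":{"d":93,"lm":16,"tpk":72},"yrr":[49,91,83,29]}}
After op 5 (remove /z/yrr/2): {"vr":[{"gfm":33,"nwe":0,"t":46},{"jlv":40,"ph":87,"q":28}],"xkf":13,"z":{"y":{"d":93,"lm":16,"tpk":72},"yrr":[49,91,29]}}
After op 6 (remove /z): {"vr":[{"gfm":33,"nwe":0,"t":46},{"jlv":40,"ph":87,"q":28}],"xkf":13}
After op 7 (add /vr/0/oeg 35): {"vr":[{"gfm":33,"nwe":0,"oeg":35,"t":46},{"jlv":40,"ph":87,"q":28}],"xkf":13}
After op 8 (add /dqs 27): {"dqs":27,"vr":[{"gfm":33,"nwe":0,"oeg":35,"t":46},{"jlv":40,"ph":87,"q":28}],"xkf":13}
After op 9 (add /vr/0/dw 34): {"dqs":27,"vr":[{"dw":34,"gfm":33,"nwe":0,"oeg":35,"t":46},{"jlv":40,"ph":87,"q":28}],"xkf":13}
After op 10 (remove /vr/0/dw): {"dqs":27,"vr":[{"gfm":33,"nwe":0,"oeg":35,"t":46},{"jlv":40,"ph":87,"q":28}],"xkf":13}
After op 11 (remove /vr/0): {"dqs":27,"vr":[{"jlv":40,"ph":87,"q":28}],"xkf":13}
After op 12 (replace /vr/0/jlv 75): {"dqs":27,"vr":[{"jlv":75,"ph":87,"q":28}],"xkf":13}
Size at the root: 3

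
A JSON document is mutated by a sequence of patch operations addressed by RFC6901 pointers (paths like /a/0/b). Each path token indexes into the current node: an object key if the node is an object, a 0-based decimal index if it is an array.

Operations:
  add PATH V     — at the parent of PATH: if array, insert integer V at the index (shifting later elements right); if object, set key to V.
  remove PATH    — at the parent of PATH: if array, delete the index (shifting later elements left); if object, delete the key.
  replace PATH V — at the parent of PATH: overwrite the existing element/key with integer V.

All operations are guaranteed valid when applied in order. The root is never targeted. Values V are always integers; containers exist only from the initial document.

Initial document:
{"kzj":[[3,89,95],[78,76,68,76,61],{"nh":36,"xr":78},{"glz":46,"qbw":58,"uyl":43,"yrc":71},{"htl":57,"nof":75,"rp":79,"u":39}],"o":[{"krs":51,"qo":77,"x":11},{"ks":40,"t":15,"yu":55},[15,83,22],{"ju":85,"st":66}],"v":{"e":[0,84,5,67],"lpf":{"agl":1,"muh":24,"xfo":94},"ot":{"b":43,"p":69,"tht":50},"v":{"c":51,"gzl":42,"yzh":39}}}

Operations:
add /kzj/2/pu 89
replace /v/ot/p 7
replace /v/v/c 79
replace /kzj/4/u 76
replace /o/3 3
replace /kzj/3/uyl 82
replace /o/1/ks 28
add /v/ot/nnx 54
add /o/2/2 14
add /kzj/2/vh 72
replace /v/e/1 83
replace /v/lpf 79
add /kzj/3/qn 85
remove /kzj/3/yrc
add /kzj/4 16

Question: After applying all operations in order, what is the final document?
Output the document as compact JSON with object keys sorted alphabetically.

Answer: {"kzj":[[3,89,95],[78,76,68,76,61],{"nh":36,"pu":89,"vh":72,"xr":78},{"glz":46,"qbw":58,"qn":85,"uyl":82},16,{"htl":57,"nof":75,"rp":79,"u":76}],"o":[{"krs":51,"qo":77,"x":11},{"ks":28,"t":15,"yu":55},[15,83,14,22],3],"v":{"e":[0,83,5,67],"lpf":79,"ot":{"b":43,"nnx":54,"p":7,"tht":50},"v":{"c":79,"gzl":42,"yzh":39}}}

Derivation:
After op 1 (add /kzj/2/pu 89): {"kzj":[[3,89,95],[78,76,68,76,61],{"nh":36,"pu":89,"xr":78},{"glz":46,"qbw":58,"uyl":43,"yrc":71},{"htl":57,"nof":75,"rp":79,"u":39}],"o":[{"krs":51,"qo":77,"x":11},{"ks":40,"t":15,"yu":55},[15,83,22],{"ju":85,"st":66}],"v":{"e":[0,84,5,67],"lpf":{"agl":1,"muh":24,"xfo":94},"ot":{"b":43,"p":69,"tht":50},"v":{"c":51,"gzl":42,"yzh":39}}}
After op 2 (replace /v/ot/p 7): {"kzj":[[3,89,95],[78,76,68,76,61],{"nh":36,"pu":89,"xr":78},{"glz":46,"qbw":58,"uyl":43,"yrc":71},{"htl":57,"nof":75,"rp":79,"u":39}],"o":[{"krs":51,"qo":77,"x":11},{"ks":40,"t":15,"yu":55},[15,83,22],{"ju":85,"st":66}],"v":{"e":[0,84,5,67],"lpf":{"agl":1,"muh":24,"xfo":94},"ot":{"b":43,"p":7,"tht":50},"v":{"c":51,"gzl":42,"yzh":39}}}
After op 3 (replace /v/v/c 79): {"kzj":[[3,89,95],[78,76,68,76,61],{"nh":36,"pu":89,"xr":78},{"glz":46,"qbw":58,"uyl":43,"yrc":71},{"htl":57,"nof":75,"rp":79,"u":39}],"o":[{"krs":51,"qo":77,"x":11},{"ks":40,"t":15,"yu":55},[15,83,22],{"ju":85,"st":66}],"v":{"e":[0,84,5,67],"lpf":{"agl":1,"muh":24,"xfo":94},"ot":{"b":43,"p":7,"tht":50},"v":{"c":79,"gzl":42,"yzh":39}}}
After op 4 (replace /kzj/4/u 76): {"kzj":[[3,89,95],[78,76,68,76,61],{"nh":36,"pu":89,"xr":78},{"glz":46,"qbw":58,"uyl":43,"yrc":71},{"htl":57,"nof":75,"rp":79,"u":76}],"o":[{"krs":51,"qo":77,"x":11},{"ks":40,"t":15,"yu":55},[15,83,22],{"ju":85,"st":66}],"v":{"e":[0,84,5,67],"lpf":{"agl":1,"muh":24,"xfo":94},"ot":{"b":43,"p":7,"tht":50},"v":{"c":79,"gzl":42,"yzh":39}}}
After op 5 (replace /o/3 3): {"kzj":[[3,89,95],[78,76,68,76,61],{"nh":36,"pu":89,"xr":78},{"glz":46,"qbw":58,"uyl":43,"yrc":71},{"htl":57,"nof":75,"rp":79,"u":76}],"o":[{"krs":51,"qo":77,"x":11},{"ks":40,"t":15,"yu":55},[15,83,22],3],"v":{"e":[0,84,5,67],"lpf":{"agl":1,"muh":24,"xfo":94},"ot":{"b":43,"p":7,"tht":50},"v":{"c":79,"gzl":42,"yzh":39}}}
After op 6 (replace /kzj/3/uyl 82): {"kzj":[[3,89,95],[78,76,68,76,61],{"nh":36,"pu":89,"xr":78},{"glz":46,"qbw":58,"uyl":82,"yrc":71},{"htl":57,"nof":75,"rp":79,"u":76}],"o":[{"krs":51,"qo":77,"x":11},{"ks":40,"t":15,"yu":55},[15,83,22],3],"v":{"e":[0,84,5,67],"lpf":{"agl":1,"muh":24,"xfo":94},"ot":{"b":43,"p":7,"tht":50},"v":{"c":79,"gzl":42,"yzh":39}}}
After op 7 (replace /o/1/ks 28): {"kzj":[[3,89,95],[78,76,68,76,61],{"nh":36,"pu":89,"xr":78},{"glz":46,"qbw":58,"uyl":82,"yrc":71},{"htl":57,"nof":75,"rp":79,"u":76}],"o":[{"krs":51,"qo":77,"x":11},{"ks":28,"t":15,"yu":55},[15,83,22],3],"v":{"e":[0,84,5,67],"lpf":{"agl":1,"muh":24,"xfo":94},"ot":{"b":43,"p":7,"tht":50},"v":{"c":79,"gzl":42,"yzh":39}}}
After op 8 (add /v/ot/nnx 54): {"kzj":[[3,89,95],[78,76,68,76,61],{"nh":36,"pu":89,"xr":78},{"glz":46,"qbw":58,"uyl":82,"yrc":71},{"htl":57,"nof":75,"rp":79,"u":76}],"o":[{"krs":51,"qo":77,"x":11},{"ks":28,"t":15,"yu":55},[15,83,22],3],"v":{"e":[0,84,5,67],"lpf":{"agl":1,"muh":24,"xfo":94},"ot":{"b":43,"nnx":54,"p":7,"tht":50},"v":{"c":79,"gzl":42,"yzh":39}}}
After op 9 (add /o/2/2 14): {"kzj":[[3,89,95],[78,76,68,76,61],{"nh":36,"pu":89,"xr":78},{"glz":46,"qbw":58,"uyl":82,"yrc":71},{"htl":57,"nof":75,"rp":79,"u":76}],"o":[{"krs":51,"qo":77,"x":11},{"ks":28,"t":15,"yu":55},[15,83,14,22],3],"v":{"e":[0,84,5,67],"lpf":{"agl":1,"muh":24,"xfo":94},"ot":{"b":43,"nnx":54,"p":7,"tht":50},"v":{"c":79,"gzl":42,"yzh":39}}}
After op 10 (add /kzj/2/vh 72): {"kzj":[[3,89,95],[78,76,68,76,61],{"nh":36,"pu":89,"vh":72,"xr":78},{"glz":46,"qbw":58,"uyl":82,"yrc":71},{"htl":57,"nof":75,"rp":79,"u":76}],"o":[{"krs":51,"qo":77,"x":11},{"ks":28,"t":15,"yu":55},[15,83,14,22],3],"v":{"e":[0,84,5,67],"lpf":{"agl":1,"muh":24,"xfo":94},"ot":{"b":43,"nnx":54,"p":7,"tht":50},"v":{"c":79,"gzl":42,"yzh":39}}}
After op 11 (replace /v/e/1 83): {"kzj":[[3,89,95],[78,76,68,76,61],{"nh":36,"pu":89,"vh":72,"xr":78},{"glz":46,"qbw":58,"uyl":82,"yrc":71},{"htl":57,"nof":75,"rp":79,"u":76}],"o":[{"krs":51,"qo":77,"x":11},{"ks":28,"t":15,"yu":55},[15,83,14,22],3],"v":{"e":[0,83,5,67],"lpf":{"agl":1,"muh":24,"xfo":94},"ot":{"b":43,"nnx":54,"p":7,"tht":50},"v":{"c":79,"gzl":42,"yzh":39}}}
After op 12 (replace /v/lpf 79): {"kzj":[[3,89,95],[78,76,68,76,61],{"nh":36,"pu":89,"vh":72,"xr":78},{"glz":46,"qbw":58,"uyl":82,"yrc":71},{"htl":57,"nof":75,"rp":79,"u":76}],"o":[{"krs":51,"qo":77,"x":11},{"ks":28,"t":15,"yu":55},[15,83,14,22],3],"v":{"e":[0,83,5,67],"lpf":79,"ot":{"b":43,"nnx":54,"p":7,"tht":50},"v":{"c":79,"gzl":42,"yzh":39}}}
After op 13 (add /kzj/3/qn 85): {"kzj":[[3,89,95],[78,76,68,76,61],{"nh":36,"pu":89,"vh":72,"xr":78},{"glz":46,"qbw":58,"qn":85,"uyl":82,"yrc":71},{"htl":57,"nof":75,"rp":79,"u":76}],"o":[{"krs":51,"qo":77,"x":11},{"ks":28,"t":15,"yu":55},[15,83,14,22],3],"v":{"e":[0,83,5,67],"lpf":79,"ot":{"b":43,"nnx":54,"p":7,"tht":50},"v":{"c":79,"gzl":42,"yzh":39}}}
After op 14 (remove /kzj/3/yrc): {"kzj":[[3,89,95],[78,76,68,76,61],{"nh":36,"pu":89,"vh":72,"xr":78},{"glz":46,"qbw":58,"qn":85,"uyl":82},{"htl":57,"nof":75,"rp":79,"u":76}],"o":[{"krs":51,"qo":77,"x":11},{"ks":28,"t":15,"yu":55},[15,83,14,22],3],"v":{"e":[0,83,5,67],"lpf":79,"ot":{"b":43,"nnx":54,"p":7,"tht":50},"v":{"c":79,"gzl":42,"yzh":39}}}
After op 15 (add /kzj/4 16): {"kzj":[[3,89,95],[78,76,68,76,61],{"nh":36,"pu":89,"vh":72,"xr":78},{"glz":46,"qbw":58,"qn":85,"uyl":82},16,{"htl":57,"nof":75,"rp":79,"u":76}],"o":[{"krs":51,"qo":77,"x":11},{"ks":28,"t":15,"yu":55},[15,83,14,22],3],"v":{"e":[0,83,5,67],"lpf":79,"ot":{"b":43,"nnx":54,"p":7,"tht":50},"v":{"c":79,"gzl":42,"yzh":39}}}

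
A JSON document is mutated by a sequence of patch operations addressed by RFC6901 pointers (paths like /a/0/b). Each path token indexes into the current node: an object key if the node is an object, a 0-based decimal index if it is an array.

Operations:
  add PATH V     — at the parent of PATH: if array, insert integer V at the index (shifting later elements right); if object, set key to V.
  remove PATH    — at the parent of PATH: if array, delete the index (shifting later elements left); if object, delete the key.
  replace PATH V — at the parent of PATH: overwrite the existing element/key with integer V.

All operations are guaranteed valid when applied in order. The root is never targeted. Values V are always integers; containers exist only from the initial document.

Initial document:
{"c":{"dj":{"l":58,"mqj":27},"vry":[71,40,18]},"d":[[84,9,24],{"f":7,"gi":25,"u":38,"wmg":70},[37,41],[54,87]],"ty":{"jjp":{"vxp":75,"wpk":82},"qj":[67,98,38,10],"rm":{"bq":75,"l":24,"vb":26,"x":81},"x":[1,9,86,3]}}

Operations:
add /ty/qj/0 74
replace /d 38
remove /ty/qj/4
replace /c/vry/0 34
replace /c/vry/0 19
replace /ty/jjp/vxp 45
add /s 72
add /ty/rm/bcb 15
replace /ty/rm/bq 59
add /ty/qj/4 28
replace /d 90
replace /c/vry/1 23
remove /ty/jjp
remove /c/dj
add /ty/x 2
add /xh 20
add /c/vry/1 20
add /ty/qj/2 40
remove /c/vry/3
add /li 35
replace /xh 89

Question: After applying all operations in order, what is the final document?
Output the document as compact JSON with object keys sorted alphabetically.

Answer: {"c":{"vry":[19,20,23]},"d":90,"li":35,"s":72,"ty":{"qj":[74,67,40,98,38,28],"rm":{"bcb":15,"bq":59,"l":24,"vb":26,"x":81},"x":2},"xh":89}

Derivation:
After op 1 (add /ty/qj/0 74): {"c":{"dj":{"l":58,"mqj":27},"vry":[71,40,18]},"d":[[84,9,24],{"f":7,"gi":25,"u":38,"wmg":70},[37,41],[54,87]],"ty":{"jjp":{"vxp":75,"wpk":82},"qj":[74,67,98,38,10],"rm":{"bq":75,"l":24,"vb":26,"x":81},"x":[1,9,86,3]}}
After op 2 (replace /d 38): {"c":{"dj":{"l":58,"mqj":27},"vry":[71,40,18]},"d":38,"ty":{"jjp":{"vxp":75,"wpk":82},"qj":[74,67,98,38,10],"rm":{"bq":75,"l":24,"vb":26,"x":81},"x":[1,9,86,3]}}
After op 3 (remove /ty/qj/4): {"c":{"dj":{"l":58,"mqj":27},"vry":[71,40,18]},"d":38,"ty":{"jjp":{"vxp":75,"wpk":82},"qj":[74,67,98,38],"rm":{"bq":75,"l":24,"vb":26,"x":81},"x":[1,9,86,3]}}
After op 4 (replace /c/vry/0 34): {"c":{"dj":{"l":58,"mqj":27},"vry":[34,40,18]},"d":38,"ty":{"jjp":{"vxp":75,"wpk":82},"qj":[74,67,98,38],"rm":{"bq":75,"l":24,"vb":26,"x":81},"x":[1,9,86,3]}}
After op 5 (replace /c/vry/0 19): {"c":{"dj":{"l":58,"mqj":27},"vry":[19,40,18]},"d":38,"ty":{"jjp":{"vxp":75,"wpk":82},"qj":[74,67,98,38],"rm":{"bq":75,"l":24,"vb":26,"x":81},"x":[1,9,86,3]}}
After op 6 (replace /ty/jjp/vxp 45): {"c":{"dj":{"l":58,"mqj":27},"vry":[19,40,18]},"d":38,"ty":{"jjp":{"vxp":45,"wpk":82},"qj":[74,67,98,38],"rm":{"bq":75,"l":24,"vb":26,"x":81},"x":[1,9,86,3]}}
After op 7 (add /s 72): {"c":{"dj":{"l":58,"mqj":27},"vry":[19,40,18]},"d":38,"s":72,"ty":{"jjp":{"vxp":45,"wpk":82},"qj":[74,67,98,38],"rm":{"bq":75,"l":24,"vb":26,"x":81},"x":[1,9,86,3]}}
After op 8 (add /ty/rm/bcb 15): {"c":{"dj":{"l":58,"mqj":27},"vry":[19,40,18]},"d":38,"s":72,"ty":{"jjp":{"vxp":45,"wpk":82},"qj":[74,67,98,38],"rm":{"bcb":15,"bq":75,"l":24,"vb":26,"x":81},"x":[1,9,86,3]}}
After op 9 (replace /ty/rm/bq 59): {"c":{"dj":{"l":58,"mqj":27},"vry":[19,40,18]},"d":38,"s":72,"ty":{"jjp":{"vxp":45,"wpk":82},"qj":[74,67,98,38],"rm":{"bcb":15,"bq":59,"l":24,"vb":26,"x":81},"x":[1,9,86,3]}}
After op 10 (add /ty/qj/4 28): {"c":{"dj":{"l":58,"mqj":27},"vry":[19,40,18]},"d":38,"s":72,"ty":{"jjp":{"vxp":45,"wpk":82},"qj":[74,67,98,38,28],"rm":{"bcb":15,"bq":59,"l":24,"vb":26,"x":81},"x":[1,9,86,3]}}
After op 11 (replace /d 90): {"c":{"dj":{"l":58,"mqj":27},"vry":[19,40,18]},"d":90,"s":72,"ty":{"jjp":{"vxp":45,"wpk":82},"qj":[74,67,98,38,28],"rm":{"bcb":15,"bq":59,"l":24,"vb":26,"x":81},"x":[1,9,86,3]}}
After op 12 (replace /c/vry/1 23): {"c":{"dj":{"l":58,"mqj":27},"vry":[19,23,18]},"d":90,"s":72,"ty":{"jjp":{"vxp":45,"wpk":82},"qj":[74,67,98,38,28],"rm":{"bcb":15,"bq":59,"l":24,"vb":26,"x":81},"x":[1,9,86,3]}}
After op 13 (remove /ty/jjp): {"c":{"dj":{"l":58,"mqj":27},"vry":[19,23,18]},"d":90,"s":72,"ty":{"qj":[74,67,98,38,28],"rm":{"bcb":15,"bq":59,"l":24,"vb":26,"x":81},"x":[1,9,86,3]}}
After op 14 (remove /c/dj): {"c":{"vry":[19,23,18]},"d":90,"s":72,"ty":{"qj":[74,67,98,38,28],"rm":{"bcb":15,"bq":59,"l":24,"vb":26,"x":81},"x":[1,9,86,3]}}
After op 15 (add /ty/x 2): {"c":{"vry":[19,23,18]},"d":90,"s":72,"ty":{"qj":[74,67,98,38,28],"rm":{"bcb":15,"bq":59,"l":24,"vb":26,"x":81},"x":2}}
After op 16 (add /xh 20): {"c":{"vry":[19,23,18]},"d":90,"s":72,"ty":{"qj":[74,67,98,38,28],"rm":{"bcb":15,"bq":59,"l":24,"vb":26,"x":81},"x":2},"xh":20}
After op 17 (add /c/vry/1 20): {"c":{"vry":[19,20,23,18]},"d":90,"s":72,"ty":{"qj":[74,67,98,38,28],"rm":{"bcb":15,"bq":59,"l":24,"vb":26,"x":81},"x":2},"xh":20}
After op 18 (add /ty/qj/2 40): {"c":{"vry":[19,20,23,18]},"d":90,"s":72,"ty":{"qj":[74,67,40,98,38,28],"rm":{"bcb":15,"bq":59,"l":24,"vb":26,"x":81},"x":2},"xh":20}
After op 19 (remove /c/vry/3): {"c":{"vry":[19,20,23]},"d":90,"s":72,"ty":{"qj":[74,67,40,98,38,28],"rm":{"bcb":15,"bq":59,"l":24,"vb":26,"x":81},"x":2},"xh":20}
After op 20 (add /li 35): {"c":{"vry":[19,20,23]},"d":90,"li":35,"s":72,"ty":{"qj":[74,67,40,98,38,28],"rm":{"bcb":15,"bq":59,"l":24,"vb":26,"x":81},"x":2},"xh":20}
After op 21 (replace /xh 89): {"c":{"vry":[19,20,23]},"d":90,"li":35,"s":72,"ty":{"qj":[74,67,40,98,38,28],"rm":{"bcb":15,"bq":59,"l":24,"vb":26,"x":81},"x":2},"xh":89}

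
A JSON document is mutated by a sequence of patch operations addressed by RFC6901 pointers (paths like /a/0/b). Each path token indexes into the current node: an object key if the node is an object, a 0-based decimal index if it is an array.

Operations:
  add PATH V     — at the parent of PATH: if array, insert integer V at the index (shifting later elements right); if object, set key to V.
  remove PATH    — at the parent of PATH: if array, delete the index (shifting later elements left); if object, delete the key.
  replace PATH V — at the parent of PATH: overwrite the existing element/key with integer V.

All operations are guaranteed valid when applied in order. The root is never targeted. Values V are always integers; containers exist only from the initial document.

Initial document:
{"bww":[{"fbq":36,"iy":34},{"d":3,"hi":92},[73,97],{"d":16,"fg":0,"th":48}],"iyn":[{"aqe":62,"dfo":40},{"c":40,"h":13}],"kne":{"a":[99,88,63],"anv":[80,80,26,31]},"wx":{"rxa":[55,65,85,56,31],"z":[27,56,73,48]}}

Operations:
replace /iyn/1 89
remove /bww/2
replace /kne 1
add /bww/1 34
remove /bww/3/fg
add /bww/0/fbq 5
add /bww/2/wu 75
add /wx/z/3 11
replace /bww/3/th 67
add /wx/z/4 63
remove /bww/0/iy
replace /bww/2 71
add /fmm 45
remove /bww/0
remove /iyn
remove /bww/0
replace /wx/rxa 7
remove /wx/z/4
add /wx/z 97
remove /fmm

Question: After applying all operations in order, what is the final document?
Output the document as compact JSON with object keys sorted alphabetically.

Answer: {"bww":[71,{"d":16,"th":67}],"kne":1,"wx":{"rxa":7,"z":97}}

Derivation:
After op 1 (replace /iyn/1 89): {"bww":[{"fbq":36,"iy":34},{"d":3,"hi":92},[73,97],{"d":16,"fg":0,"th":48}],"iyn":[{"aqe":62,"dfo":40},89],"kne":{"a":[99,88,63],"anv":[80,80,26,31]},"wx":{"rxa":[55,65,85,56,31],"z":[27,56,73,48]}}
After op 2 (remove /bww/2): {"bww":[{"fbq":36,"iy":34},{"d":3,"hi":92},{"d":16,"fg":0,"th":48}],"iyn":[{"aqe":62,"dfo":40},89],"kne":{"a":[99,88,63],"anv":[80,80,26,31]},"wx":{"rxa":[55,65,85,56,31],"z":[27,56,73,48]}}
After op 3 (replace /kne 1): {"bww":[{"fbq":36,"iy":34},{"d":3,"hi":92},{"d":16,"fg":0,"th":48}],"iyn":[{"aqe":62,"dfo":40},89],"kne":1,"wx":{"rxa":[55,65,85,56,31],"z":[27,56,73,48]}}
After op 4 (add /bww/1 34): {"bww":[{"fbq":36,"iy":34},34,{"d":3,"hi":92},{"d":16,"fg":0,"th":48}],"iyn":[{"aqe":62,"dfo":40},89],"kne":1,"wx":{"rxa":[55,65,85,56,31],"z":[27,56,73,48]}}
After op 5 (remove /bww/3/fg): {"bww":[{"fbq":36,"iy":34},34,{"d":3,"hi":92},{"d":16,"th":48}],"iyn":[{"aqe":62,"dfo":40},89],"kne":1,"wx":{"rxa":[55,65,85,56,31],"z":[27,56,73,48]}}
After op 6 (add /bww/0/fbq 5): {"bww":[{"fbq":5,"iy":34},34,{"d":3,"hi":92},{"d":16,"th":48}],"iyn":[{"aqe":62,"dfo":40},89],"kne":1,"wx":{"rxa":[55,65,85,56,31],"z":[27,56,73,48]}}
After op 7 (add /bww/2/wu 75): {"bww":[{"fbq":5,"iy":34},34,{"d":3,"hi":92,"wu":75},{"d":16,"th":48}],"iyn":[{"aqe":62,"dfo":40},89],"kne":1,"wx":{"rxa":[55,65,85,56,31],"z":[27,56,73,48]}}
After op 8 (add /wx/z/3 11): {"bww":[{"fbq":5,"iy":34},34,{"d":3,"hi":92,"wu":75},{"d":16,"th":48}],"iyn":[{"aqe":62,"dfo":40},89],"kne":1,"wx":{"rxa":[55,65,85,56,31],"z":[27,56,73,11,48]}}
After op 9 (replace /bww/3/th 67): {"bww":[{"fbq":5,"iy":34},34,{"d":3,"hi":92,"wu":75},{"d":16,"th":67}],"iyn":[{"aqe":62,"dfo":40},89],"kne":1,"wx":{"rxa":[55,65,85,56,31],"z":[27,56,73,11,48]}}
After op 10 (add /wx/z/4 63): {"bww":[{"fbq":5,"iy":34},34,{"d":3,"hi":92,"wu":75},{"d":16,"th":67}],"iyn":[{"aqe":62,"dfo":40},89],"kne":1,"wx":{"rxa":[55,65,85,56,31],"z":[27,56,73,11,63,48]}}
After op 11 (remove /bww/0/iy): {"bww":[{"fbq":5},34,{"d":3,"hi":92,"wu":75},{"d":16,"th":67}],"iyn":[{"aqe":62,"dfo":40},89],"kne":1,"wx":{"rxa":[55,65,85,56,31],"z":[27,56,73,11,63,48]}}
After op 12 (replace /bww/2 71): {"bww":[{"fbq":5},34,71,{"d":16,"th":67}],"iyn":[{"aqe":62,"dfo":40},89],"kne":1,"wx":{"rxa":[55,65,85,56,31],"z":[27,56,73,11,63,48]}}
After op 13 (add /fmm 45): {"bww":[{"fbq":5},34,71,{"d":16,"th":67}],"fmm":45,"iyn":[{"aqe":62,"dfo":40},89],"kne":1,"wx":{"rxa":[55,65,85,56,31],"z":[27,56,73,11,63,48]}}
After op 14 (remove /bww/0): {"bww":[34,71,{"d":16,"th":67}],"fmm":45,"iyn":[{"aqe":62,"dfo":40},89],"kne":1,"wx":{"rxa":[55,65,85,56,31],"z":[27,56,73,11,63,48]}}
After op 15 (remove /iyn): {"bww":[34,71,{"d":16,"th":67}],"fmm":45,"kne":1,"wx":{"rxa":[55,65,85,56,31],"z":[27,56,73,11,63,48]}}
After op 16 (remove /bww/0): {"bww":[71,{"d":16,"th":67}],"fmm":45,"kne":1,"wx":{"rxa":[55,65,85,56,31],"z":[27,56,73,11,63,48]}}
After op 17 (replace /wx/rxa 7): {"bww":[71,{"d":16,"th":67}],"fmm":45,"kne":1,"wx":{"rxa":7,"z":[27,56,73,11,63,48]}}
After op 18 (remove /wx/z/4): {"bww":[71,{"d":16,"th":67}],"fmm":45,"kne":1,"wx":{"rxa":7,"z":[27,56,73,11,48]}}
After op 19 (add /wx/z 97): {"bww":[71,{"d":16,"th":67}],"fmm":45,"kne":1,"wx":{"rxa":7,"z":97}}
After op 20 (remove /fmm): {"bww":[71,{"d":16,"th":67}],"kne":1,"wx":{"rxa":7,"z":97}}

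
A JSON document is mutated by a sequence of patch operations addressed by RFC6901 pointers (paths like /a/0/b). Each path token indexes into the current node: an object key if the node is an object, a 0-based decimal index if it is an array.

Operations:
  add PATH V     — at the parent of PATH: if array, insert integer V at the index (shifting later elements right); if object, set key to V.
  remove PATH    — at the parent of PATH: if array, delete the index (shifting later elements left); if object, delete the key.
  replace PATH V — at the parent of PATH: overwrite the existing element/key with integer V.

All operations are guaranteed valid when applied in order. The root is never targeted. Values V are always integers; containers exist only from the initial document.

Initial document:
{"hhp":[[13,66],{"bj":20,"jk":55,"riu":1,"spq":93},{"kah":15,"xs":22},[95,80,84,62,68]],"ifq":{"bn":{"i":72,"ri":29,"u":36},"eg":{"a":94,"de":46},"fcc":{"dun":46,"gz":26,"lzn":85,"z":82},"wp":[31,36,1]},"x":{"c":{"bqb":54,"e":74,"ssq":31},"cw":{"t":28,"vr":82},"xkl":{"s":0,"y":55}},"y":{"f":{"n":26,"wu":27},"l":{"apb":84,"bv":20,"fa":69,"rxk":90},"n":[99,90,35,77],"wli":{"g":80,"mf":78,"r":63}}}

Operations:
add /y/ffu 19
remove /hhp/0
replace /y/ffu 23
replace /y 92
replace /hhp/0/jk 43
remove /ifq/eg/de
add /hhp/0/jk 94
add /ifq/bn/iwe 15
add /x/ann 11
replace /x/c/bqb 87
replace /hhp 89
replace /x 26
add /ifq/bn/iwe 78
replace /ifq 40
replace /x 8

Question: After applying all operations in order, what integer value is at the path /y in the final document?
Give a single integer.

Answer: 92

Derivation:
After op 1 (add /y/ffu 19): {"hhp":[[13,66],{"bj":20,"jk":55,"riu":1,"spq":93},{"kah":15,"xs":22},[95,80,84,62,68]],"ifq":{"bn":{"i":72,"ri":29,"u":36},"eg":{"a":94,"de":46},"fcc":{"dun":46,"gz":26,"lzn":85,"z":82},"wp":[31,36,1]},"x":{"c":{"bqb":54,"e":74,"ssq":31},"cw":{"t":28,"vr":82},"xkl":{"s":0,"y":55}},"y":{"f":{"n":26,"wu":27},"ffu":19,"l":{"apb":84,"bv":20,"fa":69,"rxk":90},"n":[99,90,35,77],"wli":{"g":80,"mf":78,"r":63}}}
After op 2 (remove /hhp/0): {"hhp":[{"bj":20,"jk":55,"riu":1,"spq":93},{"kah":15,"xs":22},[95,80,84,62,68]],"ifq":{"bn":{"i":72,"ri":29,"u":36},"eg":{"a":94,"de":46},"fcc":{"dun":46,"gz":26,"lzn":85,"z":82},"wp":[31,36,1]},"x":{"c":{"bqb":54,"e":74,"ssq":31},"cw":{"t":28,"vr":82},"xkl":{"s":0,"y":55}},"y":{"f":{"n":26,"wu":27},"ffu":19,"l":{"apb":84,"bv":20,"fa":69,"rxk":90},"n":[99,90,35,77],"wli":{"g":80,"mf":78,"r":63}}}
After op 3 (replace /y/ffu 23): {"hhp":[{"bj":20,"jk":55,"riu":1,"spq":93},{"kah":15,"xs":22},[95,80,84,62,68]],"ifq":{"bn":{"i":72,"ri":29,"u":36},"eg":{"a":94,"de":46},"fcc":{"dun":46,"gz":26,"lzn":85,"z":82},"wp":[31,36,1]},"x":{"c":{"bqb":54,"e":74,"ssq":31},"cw":{"t":28,"vr":82},"xkl":{"s":0,"y":55}},"y":{"f":{"n":26,"wu":27},"ffu":23,"l":{"apb":84,"bv":20,"fa":69,"rxk":90},"n":[99,90,35,77],"wli":{"g":80,"mf":78,"r":63}}}
After op 4 (replace /y 92): {"hhp":[{"bj":20,"jk":55,"riu":1,"spq":93},{"kah":15,"xs":22},[95,80,84,62,68]],"ifq":{"bn":{"i":72,"ri":29,"u":36},"eg":{"a":94,"de":46},"fcc":{"dun":46,"gz":26,"lzn":85,"z":82},"wp":[31,36,1]},"x":{"c":{"bqb":54,"e":74,"ssq":31},"cw":{"t":28,"vr":82},"xkl":{"s":0,"y":55}},"y":92}
After op 5 (replace /hhp/0/jk 43): {"hhp":[{"bj":20,"jk":43,"riu":1,"spq":93},{"kah":15,"xs":22},[95,80,84,62,68]],"ifq":{"bn":{"i":72,"ri":29,"u":36},"eg":{"a":94,"de":46},"fcc":{"dun":46,"gz":26,"lzn":85,"z":82},"wp":[31,36,1]},"x":{"c":{"bqb":54,"e":74,"ssq":31},"cw":{"t":28,"vr":82},"xkl":{"s":0,"y":55}},"y":92}
After op 6 (remove /ifq/eg/de): {"hhp":[{"bj":20,"jk":43,"riu":1,"spq":93},{"kah":15,"xs":22},[95,80,84,62,68]],"ifq":{"bn":{"i":72,"ri":29,"u":36},"eg":{"a":94},"fcc":{"dun":46,"gz":26,"lzn":85,"z":82},"wp":[31,36,1]},"x":{"c":{"bqb":54,"e":74,"ssq":31},"cw":{"t":28,"vr":82},"xkl":{"s":0,"y":55}},"y":92}
After op 7 (add /hhp/0/jk 94): {"hhp":[{"bj":20,"jk":94,"riu":1,"spq":93},{"kah":15,"xs":22},[95,80,84,62,68]],"ifq":{"bn":{"i":72,"ri":29,"u":36},"eg":{"a":94},"fcc":{"dun":46,"gz":26,"lzn":85,"z":82},"wp":[31,36,1]},"x":{"c":{"bqb":54,"e":74,"ssq":31},"cw":{"t":28,"vr":82},"xkl":{"s":0,"y":55}},"y":92}
After op 8 (add /ifq/bn/iwe 15): {"hhp":[{"bj":20,"jk":94,"riu":1,"spq":93},{"kah":15,"xs":22},[95,80,84,62,68]],"ifq":{"bn":{"i":72,"iwe":15,"ri":29,"u":36},"eg":{"a":94},"fcc":{"dun":46,"gz":26,"lzn":85,"z":82},"wp":[31,36,1]},"x":{"c":{"bqb":54,"e":74,"ssq":31},"cw":{"t":28,"vr":82},"xkl":{"s":0,"y":55}},"y":92}
After op 9 (add /x/ann 11): {"hhp":[{"bj":20,"jk":94,"riu":1,"spq":93},{"kah":15,"xs":22},[95,80,84,62,68]],"ifq":{"bn":{"i":72,"iwe":15,"ri":29,"u":36},"eg":{"a":94},"fcc":{"dun":46,"gz":26,"lzn":85,"z":82},"wp":[31,36,1]},"x":{"ann":11,"c":{"bqb":54,"e":74,"ssq":31},"cw":{"t":28,"vr":82},"xkl":{"s":0,"y":55}},"y":92}
After op 10 (replace /x/c/bqb 87): {"hhp":[{"bj":20,"jk":94,"riu":1,"spq":93},{"kah":15,"xs":22},[95,80,84,62,68]],"ifq":{"bn":{"i":72,"iwe":15,"ri":29,"u":36},"eg":{"a":94},"fcc":{"dun":46,"gz":26,"lzn":85,"z":82},"wp":[31,36,1]},"x":{"ann":11,"c":{"bqb":87,"e":74,"ssq":31},"cw":{"t":28,"vr":82},"xkl":{"s":0,"y":55}},"y":92}
After op 11 (replace /hhp 89): {"hhp":89,"ifq":{"bn":{"i":72,"iwe":15,"ri":29,"u":36},"eg":{"a":94},"fcc":{"dun":46,"gz":26,"lzn":85,"z":82},"wp":[31,36,1]},"x":{"ann":11,"c":{"bqb":87,"e":74,"ssq":31},"cw":{"t":28,"vr":82},"xkl":{"s":0,"y":55}},"y":92}
After op 12 (replace /x 26): {"hhp":89,"ifq":{"bn":{"i":72,"iwe":15,"ri":29,"u":36},"eg":{"a":94},"fcc":{"dun":46,"gz":26,"lzn":85,"z":82},"wp":[31,36,1]},"x":26,"y":92}
After op 13 (add /ifq/bn/iwe 78): {"hhp":89,"ifq":{"bn":{"i":72,"iwe":78,"ri":29,"u":36},"eg":{"a":94},"fcc":{"dun":46,"gz":26,"lzn":85,"z":82},"wp":[31,36,1]},"x":26,"y":92}
After op 14 (replace /ifq 40): {"hhp":89,"ifq":40,"x":26,"y":92}
After op 15 (replace /x 8): {"hhp":89,"ifq":40,"x":8,"y":92}
Value at /y: 92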